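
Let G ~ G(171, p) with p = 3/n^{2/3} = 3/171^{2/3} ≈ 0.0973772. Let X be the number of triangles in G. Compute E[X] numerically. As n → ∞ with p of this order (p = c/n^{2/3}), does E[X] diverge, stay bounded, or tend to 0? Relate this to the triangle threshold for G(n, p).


Number of potential triangles: C(171, 3) = 818805.
Each occurs with probability p³ ≈ (0.0973772)³ ≈ 9.23361034e-04.
By linearity: E[X] = C(171, 3)·p³ ≈ 818805 · 9.23361034e-04 ≈ 756.052632.
Since α = 2/3 < 1, p = c/n^{2/3} ≫ 1/n is above the triangle threshold p ~ 1/n. Asymptotically E[X] ~ (c³/6)·n^{3(1−α)} = (3³/6)·n^{1} → ∞; triangles are abundant w.h.p.

E[X] ≈ 756.052632; in regime p = Θ(1/n^{2/3}) E[X] diverges (above the triangle threshold p ~ 1/n).


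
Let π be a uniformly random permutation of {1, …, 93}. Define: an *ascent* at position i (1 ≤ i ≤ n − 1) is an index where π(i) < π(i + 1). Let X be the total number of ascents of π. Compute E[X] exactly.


Write X = Σ X_I over i = 1, …, 92, with X_I the indicator of one ascent.
There are 92 indicators.
For each fixed i, the pair (π(i), π(i+1)) is a uniformly random ordered pair of distinct values from {1, …, 93}; by symmetry P[π(i) < π(i+1)] = 1/2.
By linearity: E[X] = 92 · (1/2) = (93 − 1) · (1/2) = 46 ≈ 46.000000.

E[X] = 46 = 46.000000.


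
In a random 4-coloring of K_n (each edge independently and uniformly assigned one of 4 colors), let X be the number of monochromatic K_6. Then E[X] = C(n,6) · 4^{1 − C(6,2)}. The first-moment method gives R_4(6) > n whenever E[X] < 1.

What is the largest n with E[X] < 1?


We need C(n, 6) · 4^{1 − 15} < 1, i.e. C(n, 6) < 4^{15 − 1} = 268435456.
Check values of n near the boundary:
  n = 76: C(76, 6) = 218618940; 218618940 < 268435456? YES
  n = 77: C(77, 6) = 237093780; 237093780 < 268435456? YES
  n = 78: C(78, 6) = 256851595; 256851595 < 268435456? YES
  n = 79: C(79, 6) = 277962685; 277962685 < 268435456? NO
The largest n with C(n, 6) < 268435456 is n = 78 (where E[X] = 256851595/268435456 ≈ 0.957). Hence R_4(6) > 78, i.e. R_4(6) ≥ 79.

Largest n = 78; hence R_4(6) > 78.


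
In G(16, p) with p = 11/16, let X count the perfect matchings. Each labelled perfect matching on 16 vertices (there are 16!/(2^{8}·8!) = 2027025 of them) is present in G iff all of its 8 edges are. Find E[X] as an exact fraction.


K_16 has 16!/(2^{8}·8!) = 2027025 labelled perfect matchings.
For each such perfect matching H, let X_H = 1 if all 8 edges of H are present in G. Then P[X_H = 1] = p^{8} = (11/16)^{8} = 214358881/4294967296.
By linearity of expectation: E[X] = Σ_H E[X_H] = 2027025 · p^{8} = 2027025 · 214358881/4294967296 = 434510810759025/4294967296.
Numerically: E[X] ≈ 1.01e+05.

E[X] = 2027025 · (11/16)^{8} = 434510810759025/4294967296 ≈ 1.01e+05.


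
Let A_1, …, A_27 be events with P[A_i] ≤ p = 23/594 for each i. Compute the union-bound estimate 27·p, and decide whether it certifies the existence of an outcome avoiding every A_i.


Union bound: P[∪_{i=1}^{27} A_i] ≤ Σ_i P[A_i] ≤ 27·p = 27·(23/594) = 23/22.
Numerically: 23/22 ≈ 1.0454545.
Is 23/22 < 1? NO.
Since the bound 23/22 is ≥ 1, the union bound is uninformative here; it does NOT by itself certify existence.

27·p = 23/22 ≈ 1.0454545; existence NOT certified by the union bound.


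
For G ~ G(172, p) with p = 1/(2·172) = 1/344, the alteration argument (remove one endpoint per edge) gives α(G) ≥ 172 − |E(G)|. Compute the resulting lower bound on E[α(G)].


E[|E(G)|] = C(172, 2)·p = 14706 · (1/344) = 171/4.
E[α(G)] ≥ n − E[|E(G)|] = 172 − 171/4 = 517/4.
Numerically: ≈ 129.250.
(This is only a lower bound; the true E[α(G)] may be larger.)

E[α(G)] ≥ 517/4 ≈ 129.250.


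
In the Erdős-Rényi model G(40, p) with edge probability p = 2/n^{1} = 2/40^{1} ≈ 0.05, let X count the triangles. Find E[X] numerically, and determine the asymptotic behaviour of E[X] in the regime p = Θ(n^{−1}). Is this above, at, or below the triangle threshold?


Number of potential triangles: C(40, 3) = 9880.
Each occurs with probability p³ ≈ (0.05)³ ≈ 1.250000e-04.
By linearity: E[X] = C(40, 3)·p³ ≈ 9880 · 1.250000e-04 ≈ 1.2350.
Here α = 1, so p = 2/n is exactly at the triangle threshold p ~ 1/n. Asymptotically E[X] → c³/6 = 2³/6 = 4/3 ≈ 1.3333, a bounded constant. In this regime the triangle count is asymptotically Poisson(c³/6).

E[X] ≈ 1.2350; in regime p = Θ(1/n^{1}) E[X] stays bounded (at the triangle threshold p ~ 1/n).


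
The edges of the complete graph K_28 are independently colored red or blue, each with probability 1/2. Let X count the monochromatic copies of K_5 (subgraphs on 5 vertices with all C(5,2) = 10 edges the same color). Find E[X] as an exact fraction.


Let X = Σ_S X_S over the C(28, 5) = 98280 subsets S of size 5, where X_S = 1 if the K_5 on S is monochromatic.
For a fixed S, the K_5 on S has C(5, 2) = 10 edges. P[all 10 edges red] = (1/2)^10, and likewise for blue, so P[monochromatic] = 2·(1/2)^10 = 2^{1 − 10} = 1/512.
By linearity: E[X] = C(28, 5) · 2^{1 − 10} = 98280 · 1/512 = 12285/64.
Numerically: E[X] ≈ 191.95312.

E[X] = C(28,5)·2^(1−C(5,2)) = 12285/64 ≈ 191.95312.


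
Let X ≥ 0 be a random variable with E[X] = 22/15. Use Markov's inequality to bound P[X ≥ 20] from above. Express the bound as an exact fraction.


μ = E[X] = 22/15, a = 20.
Markov: P[X ≥ 20] ≤ μ/a = (22/15)/20 = 11/150.
Numerically: ≈ 0.073.
(Since a = 20 > μ = 1.467, the bound 11/150 is < 1 and informative.)

P[X ≥ 20] ≤ 11/150 ≈ 0.073.


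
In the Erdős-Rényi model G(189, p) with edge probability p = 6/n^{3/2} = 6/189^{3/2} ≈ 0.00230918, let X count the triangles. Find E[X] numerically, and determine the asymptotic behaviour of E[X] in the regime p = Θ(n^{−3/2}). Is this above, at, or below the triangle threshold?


Number of potential triangles: C(189, 3) = 1107414.
Each occurs with probability p³ ≈ (0.00230918)³ ≈ 1.23133332e-08.
By linearity: E[X] = C(189, 3)·p³ ≈ 1107414 · 1.23133332e-08 ≈ 0.013636.
Since α = 3/2 > 1, p = c/n^{3/2} = o(1/n) is below the triangle threshold p ~ 1/n. Asymptotically E[X] ~ (c³/6)·n^{3(1−α)} = (6³/6)·n^{-1.5} → 0, so by Markov's inequality G has no triangles w.h.p.

E[X] ≈ 0.013636; in regime p = Θ(1/n^{3/2}) E[X] tends to 0 (below the triangle threshold p ~ 1/n).


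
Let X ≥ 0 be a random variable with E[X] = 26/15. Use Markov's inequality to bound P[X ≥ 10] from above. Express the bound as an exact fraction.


μ = E[X] = 26/15, a = 10.
Markov: P[X ≥ 10] ≤ μ/a = (26/15)/10 = 13/75.
Numerically: ≈ 0.173333.
(Since a = 10 > μ = 1.733333, the bound 13/75 is < 1 and informative.)

P[X ≥ 10] ≤ 13/75 ≈ 0.173333.


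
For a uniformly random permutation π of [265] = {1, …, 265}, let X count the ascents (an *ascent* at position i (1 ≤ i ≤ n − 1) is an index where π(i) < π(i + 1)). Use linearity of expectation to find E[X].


Write X = Σ X_I over i = 1, …, 264, with X_I the indicator of one ascent.
There are 264 indicators.
For each fixed i, the pair (π(i), π(i+1)) is a uniformly random ordered pair of distinct values from {1, …, 265}; by symmetry P[π(i) < π(i+1)] = 1/2.
By linearity: E[X] = 264 · (1/2) = (265 − 1) · (1/2) = 132 ≈ 132.00000.

E[X] = 132 = 132.00000.


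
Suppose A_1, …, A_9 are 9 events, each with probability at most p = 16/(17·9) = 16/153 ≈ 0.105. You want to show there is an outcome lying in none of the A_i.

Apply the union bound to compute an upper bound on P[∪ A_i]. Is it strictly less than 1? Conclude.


Union bound: P[∪_{i=1}^{9} A_i] ≤ Σ_i P[A_i] ≤ 9·p = 9·(16/153) = 16/17.
Numerically: 16/17 ≈ 0.941.
Is 16/17 < 1? YES.
Since P[∪ A_i] ≤ 16/17 < 1, the complement has P[∩ A_i^c] ≥ 1 − 16/17 = 1/17 > 0, so some outcome avoids every A_i.

9·p = 16/17 ≈ 0.941; existence CERTIFIED by the union bound.


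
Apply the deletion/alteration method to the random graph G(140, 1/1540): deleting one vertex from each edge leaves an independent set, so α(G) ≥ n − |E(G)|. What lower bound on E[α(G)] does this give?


E[|E(G)|] = C(140, 2)·p = 9730 · (1/1540) = 139/22.
E[α(G)] ≥ n − E[|E(G)|] = 140 − 139/22 = 2941/22.
Numerically: ≈ 133.68182.
(This is only a lower bound; the true E[α(G)] may be larger.)

E[α(G)] ≥ 2941/22 ≈ 133.68182.


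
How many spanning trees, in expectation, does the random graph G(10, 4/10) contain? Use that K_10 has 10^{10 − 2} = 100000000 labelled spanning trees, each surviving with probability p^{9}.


K_10 has 10^{10 − 2} = 100000000 labelled spanning trees.
For each such spanning tree H, let X_H = 1 if all 9 edges of H are present in G. Then P[X_H = 1] = p^{9} = (2/5)^{9} = 512/1953125.
Summing the indicators: E[X] = Σ_H E[X_H] = 100000000 · p^{9} = 100000000 · 512/1953125 = 131072/5.
Numerically: E[X] ≈ 2.621e+04.

E[X] = 100000000 · (2/5)^{9} = 131072/5 ≈ 2.621e+04.


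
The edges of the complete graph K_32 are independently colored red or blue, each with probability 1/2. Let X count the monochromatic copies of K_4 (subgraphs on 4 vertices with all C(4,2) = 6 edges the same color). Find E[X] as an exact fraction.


Let X = Σ_S X_S over the C(32, 4) = 35960 subsets S of size 4, where X_S = 1 if the K_4 on S is monochromatic.
For a fixed S, the K_4 on S has C(4, 2) = 6 edges. P[all 6 edges red] = (1/2)^6, and likewise for blue, so P[monochromatic] = 2·(1/2)^6 = 2^{1 − 6} = 1/32.
Summing: E[X] = C(32, 4) · 2^{1 − 6} = 35960 · 1/32 = 4495/4.
Numerically: E[X] ≈ 1123.7500.

E[X] = C(32,4)·2^(1−C(4,2)) = 4495/4 ≈ 1123.7500.


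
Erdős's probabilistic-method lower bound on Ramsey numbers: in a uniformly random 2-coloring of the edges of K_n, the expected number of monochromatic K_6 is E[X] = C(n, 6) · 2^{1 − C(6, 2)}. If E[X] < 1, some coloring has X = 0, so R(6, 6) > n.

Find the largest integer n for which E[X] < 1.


We need C(n, 6) · 2^{1 − 15} < 1, i.e. C(n, 6) < 2^{15 − 1} = 16384.
Check values of n near the boundary:
  n = 12: C(12, 6) = 924; 924 < 16384? YES
  n = 13: C(13, 6) = 1716; 1716 < 16384? YES
  n = 14: C(14, 6) = 3003; 3003 < 16384? YES
  n = 15: C(15, 6) = 5005; 5005 < 16384? YES
  n = 16: C(16, 6) = 8008; 8008 < 16384? YES
  n = 17: C(17, 6) = 12376; 12376 < 16384? YES
  n = 18: C(18, 6) = 18564; 18564 < 16384? NO
  n = 19: C(19, 6) = 27132; 27132 < 16384? NO
The largest n with C(n, 6) < 16384 is n = 17 (where E[X] = 1547/2048 ≈ 0.755). Hence R(6, 6) > 17, i.e. R(6, 6) ≥ 18.

Largest n = 17; hence R(6, 6) > 17.


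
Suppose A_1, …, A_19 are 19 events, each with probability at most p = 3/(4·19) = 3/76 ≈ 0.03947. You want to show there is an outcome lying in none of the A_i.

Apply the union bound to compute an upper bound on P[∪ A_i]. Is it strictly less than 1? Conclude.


Union bound: P[∪_{i=1}^{19} A_i] ≤ Σ_i P[A_i] ≤ 19·p = 19·(3/76) = 3/4.
Numerically: 3/4 ≈ 0.75000.
Is 3/4 < 1? YES.
Since P[∪ A_i] ≤ 3/4 < 1, the complement has P[∩ A_i^c] ≥ 1 − 3/4 = 1/4 > 0, so some outcome avoids every A_i.

19·p = 3/4 ≈ 0.75000; existence CERTIFIED by the union bound.


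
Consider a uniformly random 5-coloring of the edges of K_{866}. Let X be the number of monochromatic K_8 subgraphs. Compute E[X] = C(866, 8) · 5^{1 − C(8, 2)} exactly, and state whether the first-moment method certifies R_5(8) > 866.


E[X] = C(866, 8) · 5^{1 − 28} = 7595214554331451620 · 5^{−27} = 7595214554331451620/7450580596923828125.
As a reduced fraction: E[X] = 1519042910866290324/1490116119384765625 ≈ 1.0194.
Is E[X] < 1? NO.
Since E[X] ≥ 1, the first-moment bound is inconclusive at n = 866; it does NOT by itself certify R_5(8) > 866.

E[X] = 1519042910866290324/1490116119384765625 ≈ 1.0194; E[X] ≥ 1; first-moment method inconclusive here.


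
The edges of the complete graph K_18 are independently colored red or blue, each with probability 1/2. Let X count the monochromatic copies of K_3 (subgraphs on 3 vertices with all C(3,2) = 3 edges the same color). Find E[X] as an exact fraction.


Let X = Σ_S X_S over the C(18, 3) = 816 subsets S of size 3, where X_S = 1 if the K_3 on S is monochromatic.
For a fixed S, the K_3 on S has C(3, 2) = 3 edges. P[all 3 edges red] = (1/2)^3, and likewise for blue, so P[monochromatic] = 2·(1/2)^3 = 2^{1 − 3} = 1/4.
By linearity of expectation: E[X] = C(18, 3) · 2^{1 − 3} = 816 · 1/4 = 204.
Numerically: E[X] ≈ 204.000.

E[X] = C(18,3)·2^(1−C(3,2)) = 204 ≈ 204.000.


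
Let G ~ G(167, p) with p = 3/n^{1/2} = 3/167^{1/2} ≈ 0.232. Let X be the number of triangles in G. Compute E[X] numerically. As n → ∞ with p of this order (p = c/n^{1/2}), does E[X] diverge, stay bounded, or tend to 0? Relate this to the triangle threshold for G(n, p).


Number of potential triangles: C(167, 3) = 762355.
Each occurs with probability p³ ≈ (0.232)³ ≈ 1.25109e-02.
By linearity: E[X] = C(167, 3)·p³ ≈ 762355 · 1.25109e-02 ≈ 9537.758.
Since α = 1/2 < 1, p = c/n^{1/2} ≫ 1/n is above the triangle threshold p ~ 1/n. Asymptotically E[X] ~ (c³/6)·n^{3(1−α)} = (3³/6)·n^{1.5} → ∞; triangles are abundant w.h.p.

E[X] ≈ 9537.758; in regime p = Θ(1/n^{1/2}) E[X] diverges (above the triangle threshold p ~ 1/n).


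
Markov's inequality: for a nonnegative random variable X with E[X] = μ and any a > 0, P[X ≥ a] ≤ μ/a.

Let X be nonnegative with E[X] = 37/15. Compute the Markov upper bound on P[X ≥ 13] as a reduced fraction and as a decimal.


μ = E[X] = 37/15, a = 13.
Markov: P[X ≥ 13] ≤ μ/a = (37/15)/13 = 37/195.
Numerically: ≈ 0.190.
(Since a = 13 > μ = 2.467, the bound 37/195 is < 1 and informative.)

P[X ≥ 13] ≤ 37/195 ≈ 0.190.


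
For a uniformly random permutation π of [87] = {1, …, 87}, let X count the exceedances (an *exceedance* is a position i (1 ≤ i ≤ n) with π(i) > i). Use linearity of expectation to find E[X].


Write X = Σ_{i=1}^{87} X_i, where X_i = 1_{π(i) > i}.
For each fixed i, π(i) is uniform over {1, …, 87} (marginal of a uniform permutation), so P[π(i) > i] = (n − i)/n. Summing: Σ_{i=1}^{87} (n − i)/n = (0 + 1 + … + 86)/87 = 87(87 − 1)/(2·87) = (87 − 1)/2.
Hence E[X] = Σ_{i=1}^{87} (87 − i)/87 = 43 ≈ 43.000.

E[X] = 43 = 43.000.


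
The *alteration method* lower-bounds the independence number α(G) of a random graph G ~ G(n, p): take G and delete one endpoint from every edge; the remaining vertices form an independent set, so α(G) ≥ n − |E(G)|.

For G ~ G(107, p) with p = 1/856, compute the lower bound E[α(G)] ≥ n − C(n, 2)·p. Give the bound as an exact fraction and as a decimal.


E[|E(G)|] = C(107, 2)·p = 5671 · (1/856) = 53/8.
E[α(G)] ≥ n − E[|E(G)|] = 107 − 53/8 = 803/8.
Numerically: ≈ 100.37500.
(This is only a lower bound; the true E[α(G)] may be larger.)

E[α(G)] ≥ 803/8 ≈ 100.37500.


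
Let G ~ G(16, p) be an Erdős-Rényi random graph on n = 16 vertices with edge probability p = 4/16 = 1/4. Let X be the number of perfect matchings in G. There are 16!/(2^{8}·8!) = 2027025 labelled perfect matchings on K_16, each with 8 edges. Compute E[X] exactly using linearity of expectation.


K_16 has 16!/(2^{8}·8!) = 2027025 labelled perfect matchings.
For each such perfect matching H, let X_H = 1 if all 8 edges of H are present in G. Then P[X_H = 1] = p^{8} = (1/4)^{8} = 1/65536.
By linearity: E[X] = Σ_H E[X_H] = 2027025 · p^{8} = 2027025 · 1/65536 = 2027025/65536.
Numerically: E[X] ≈ 30.9299.

E[X] = 2027025 · (1/4)^{8} = 2027025/65536 ≈ 30.9299.


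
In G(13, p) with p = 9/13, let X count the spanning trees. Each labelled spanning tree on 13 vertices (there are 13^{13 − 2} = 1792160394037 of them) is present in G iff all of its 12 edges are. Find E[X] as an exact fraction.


K_13 has 13^{13 − 2} = 1792160394037 labelled spanning trees.
For each such spanning tree H, let X_H = 1 if all 12 edges of H are present in G. Then P[X_H = 1] = p^{12} = (9/13)^{12} = 282429536481/23298085122481.
By linearity of expectation: E[X] = Σ_H E[X_H] = 1792160394037 · p^{12} = 1792160394037 · 282429536481/23298085122481 = 282429536481/13.
Numerically: E[X] ≈ 2.1725e+10.

E[X] = 1792160394037 · (9/13)^{12} = 282429536481/13 ≈ 2.1725e+10.


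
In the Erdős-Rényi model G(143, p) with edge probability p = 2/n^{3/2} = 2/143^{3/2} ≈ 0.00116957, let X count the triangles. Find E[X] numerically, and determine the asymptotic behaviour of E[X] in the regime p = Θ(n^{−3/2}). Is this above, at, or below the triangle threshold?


Number of potential triangles: C(143, 3) = 477191.
Each occurs with probability p³ ≈ (0.00116957)³ ≈ 1.59984467e-09.
By linearity: E[X] = C(143, 3)·p³ ≈ 477191 · 1.59984467e-09 ≈ 0.000763.
Since α = 3/2 > 1, p = c/n^{3/2} = o(1/n) is below the triangle threshold p ~ 1/n. Asymptotically E[X] ~ (c³/6)·n^{3(1−α)} = (2³/6)·n^{-1.5} → 0, so by Markov's inequality G has no triangles w.h.p.

E[X] ≈ 0.000763; in regime p = Θ(1/n^{3/2}) E[X] tends to 0 (below the triangle threshold p ~ 1/n).


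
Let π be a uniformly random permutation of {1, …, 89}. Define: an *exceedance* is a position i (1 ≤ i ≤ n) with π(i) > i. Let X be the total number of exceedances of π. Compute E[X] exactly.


Write X = Σ_{i=1}^{89} X_i, where X_i = 1_{π(i) > i}.
For each fixed i, π(i) is uniform over {1, …, 89} (marginal of a uniform permutation), so P[π(i) > i] = (n − i)/n. Summing: Σ_{i=1}^{89} (n − i)/n = (0 + 1 + … + 88)/89 = 89(89 − 1)/(2·89) = (89 − 1)/2.
Hence E[X] = Σ_{i=1}^{89} (89 − i)/89 = 44 ≈ 44.000000.

E[X] = 44 = 44.000000.


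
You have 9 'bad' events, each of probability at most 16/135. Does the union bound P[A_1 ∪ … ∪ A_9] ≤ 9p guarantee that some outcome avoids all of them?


Union bound: P[∪_{i=1}^{9} A_i] ≤ Σ_i P[A_i] ≤ 9·p = 9·(16/135) = 16/15.
Numerically: 16/15 ≈ 1.066667.
Is 16/15 < 1? NO.
Since the bound 16/15 is ≥ 1, the union bound is uninformative here; it does NOT by itself certify existence.

9·p = 16/15 ≈ 1.066667; existence NOT certified by the union bound.


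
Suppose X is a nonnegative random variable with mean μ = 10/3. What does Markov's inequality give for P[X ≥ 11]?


μ = E[X] = 10/3, a = 11.
Markov: P[X ≥ 11] ≤ μ/a = (10/3)/11 = 10/33.
Numerically: ≈ 0.303030.
(Since a = 11 > μ = 3.333333, the bound 10/33 is < 1 and informative.)

P[X ≥ 11] ≤ 10/33 ≈ 0.303030.


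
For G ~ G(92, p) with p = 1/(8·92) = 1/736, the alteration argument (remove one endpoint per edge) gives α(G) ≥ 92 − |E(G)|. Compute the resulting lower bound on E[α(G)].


E[|E(G)|] = C(92, 2)·p = 4186 · (1/736) = 91/16.
E[α(G)] ≥ n − E[|E(G)|] = 92 − 91/16 = 1381/16.
Numerically: ≈ 86.312.
(This is only a lower bound; the true E[α(G)] may be larger.)

E[α(G)] ≥ 1381/16 ≈ 86.312.


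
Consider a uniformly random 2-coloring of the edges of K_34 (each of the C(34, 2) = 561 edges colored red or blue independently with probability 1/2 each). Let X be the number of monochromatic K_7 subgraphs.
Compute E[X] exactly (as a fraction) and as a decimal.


Let X = Σ_S X_S over the C(34, 7) = 5379616 subsets S of size 7, where X_S = 1 if the K_7 on S is monochromatic.
For a fixed S, the K_7 on S has C(7, 2) = 21 edges. P[all 21 edges red] = (1/2)^21, and likewise for blue, so P[monochromatic] = 2·(1/2)^21 = 2^{1 − 21} = 1/1048576.
Summing: E[X] = C(34, 7) · 2^{1 − 21} = 5379616 · 1/1048576 = 168113/32768.
Numerically: E[X] ≈ 5.1304.

E[X] = C(34,7)·2^(1−C(7,2)) = 168113/32768 ≈ 5.1304.


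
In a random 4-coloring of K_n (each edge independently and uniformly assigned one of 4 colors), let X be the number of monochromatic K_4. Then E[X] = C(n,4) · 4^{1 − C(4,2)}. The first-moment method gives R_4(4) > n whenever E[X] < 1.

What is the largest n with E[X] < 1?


We need C(n, 4) · 4^{1 − 6} < 1, i.e. C(n, 4) < 4^{6 − 1} = 1024.
Check values of n near the boundary:
  n = 13: C(13, 4) = 715; 715 < 1024? YES
  n = 14: C(14, 4) = 1001; 1001 < 1024? YES
  n = 15: C(15, 4) = 1365; 1365 < 1024? NO
  n = 16: C(16, 4) = 1820; 1820 < 1024? NO
The largest n with C(n, 4) < 1024 is n = 14 (where E[X] = 1001/1024 ≈ 0.97754). Hence R_4(4) > 14, i.e. R_4(4) ≥ 15.

Largest n = 14; hence R_4(4) > 14.


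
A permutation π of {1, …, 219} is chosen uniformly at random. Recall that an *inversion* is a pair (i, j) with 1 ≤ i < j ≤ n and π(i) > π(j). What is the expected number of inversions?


Write X = Σ X_I over the C(219, 2) = 23871 pairs i < j, with X_I the indicator of one inversion.
There are 23871 indicators.
For each fixed pair i < j, the values π(i) and π(j) are two distinct elements of {1, …, 219} in uniformly random order; by symmetry P[π(i) > π(j)] = 1/2.
By linearity: E[X] = 23871 · (1/2) = C(219, 2) · (1/2) = 23871/2 = 23871/2 ≈ 11935.50000.

E[X] = 23871/2 = 11935.50000.


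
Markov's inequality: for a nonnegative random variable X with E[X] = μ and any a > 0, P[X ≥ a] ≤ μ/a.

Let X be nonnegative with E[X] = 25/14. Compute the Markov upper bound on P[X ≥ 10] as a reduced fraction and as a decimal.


μ = E[X] = 25/14, a = 10.
Markov: P[X ≥ 10] ≤ μ/a = (25/14)/10 = 5/28.
Numerically: ≈ 0.178571.
(Since a = 10 > μ = 1.785714, the bound 5/28 is < 1 and informative.)

P[X ≥ 10] ≤ 5/28 ≈ 0.178571.


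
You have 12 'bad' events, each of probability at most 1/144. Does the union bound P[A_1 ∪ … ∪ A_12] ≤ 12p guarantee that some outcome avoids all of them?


Union bound: P[∪_{i=1}^{12} A_i] ≤ Σ_i P[A_i] ≤ 12·p = 12·(1/144) = 1/12.
Numerically: 1/12 ≈ 0.0833333.
Is 1/12 < 1? YES.
Since P[∪ A_i] ≤ 1/12 < 1, the complement has P[∩ A_i^c] ≥ 1 − 1/12 = 11/12 > 0, so some outcome avoids every A_i.

12·p = 1/12 ≈ 0.0833333; existence CERTIFIED by the union bound.


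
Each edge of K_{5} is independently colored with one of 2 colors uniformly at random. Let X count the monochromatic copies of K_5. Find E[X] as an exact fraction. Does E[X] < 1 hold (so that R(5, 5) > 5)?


E[X] = C(5, 5) · 2^{1 − 10} = 1 · 2^{−9} = 1/512.
As a reduced fraction: E[X] = 1/512 ≈ 0.001953.
Is E[X] < 1? YES.
Since E[X] < 1, there exists a 2-coloring of K_{5} with no monochromatic K_5; hence R(5, 5) > 5.

E[X] = 1/512 ≈ 0.001953; E[X] < 1, so R(5, 5) > 5.


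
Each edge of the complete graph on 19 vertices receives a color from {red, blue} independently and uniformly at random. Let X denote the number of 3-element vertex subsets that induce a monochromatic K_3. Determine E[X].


Let X = Σ_S X_S over the C(19, 3) = 969 subsets S of size 3, where X_S = 1 if the K_3 on S is monochromatic.
For a fixed S, the K_3 on S has C(3, 2) = 3 edges. P[all 3 edges red] = (1/2)^3, and likewise for blue, so P[monochromatic] = 2·(1/2)^3 = 2^{1 − 3} = 1/4.
Summing: E[X] = C(19, 3) · 2^{1 − 3} = 969 · 1/4 = 969/4.
Numerically: E[X] ≈ 242.250000.

E[X] = C(19,3)·2^(1−C(3,2)) = 969/4 ≈ 242.250000.


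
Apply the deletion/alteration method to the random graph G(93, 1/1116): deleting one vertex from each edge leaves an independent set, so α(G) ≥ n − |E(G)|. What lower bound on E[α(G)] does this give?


E[|E(G)|] = C(93, 2)·p = 4278 · (1/1116) = 23/6.
E[α(G)] ≥ n − E[|E(G)|] = 93 − 23/6 = 535/6.
Numerically: ≈ 89.166667.
(This is only a lower bound; the true E[α(G)] may be larger.)

E[α(G)] ≥ 535/6 ≈ 89.166667.


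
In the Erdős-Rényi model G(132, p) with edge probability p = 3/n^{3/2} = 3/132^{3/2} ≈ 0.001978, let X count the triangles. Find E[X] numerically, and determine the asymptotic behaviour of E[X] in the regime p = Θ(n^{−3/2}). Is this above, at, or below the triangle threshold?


Number of potential triangles: C(132, 3) = 374660.
Each occurs with probability p³ ≈ (0.001978)³ ≈ 7.740715e-09.
By linearity: E[X] = C(132, 3)·p³ ≈ 374660 · 7.740715e-09 ≈ 0.0029.
Since α = 3/2 > 1, p = c/n^{3/2} = o(1/n) is below the triangle threshold p ~ 1/n. Asymptotically E[X] ~ (c³/6)·n^{3(1−α)} = (3³/6)·n^{-1.5} → 0, so by Markov's inequality G has no triangles w.h.p.

E[X] ≈ 0.0029; in regime p = Θ(1/n^{3/2}) E[X] tends to 0 (below the triangle threshold p ~ 1/n).


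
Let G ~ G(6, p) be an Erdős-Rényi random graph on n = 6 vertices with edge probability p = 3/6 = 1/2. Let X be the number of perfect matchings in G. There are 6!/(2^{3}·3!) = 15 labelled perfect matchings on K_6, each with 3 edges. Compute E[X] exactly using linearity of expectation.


K_6 has 6!/(2^{3}·3!) = 15 labelled perfect matchings.
For each such perfect matching H, let X_H = 1 if all 3 edges of H are present in G. Then P[X_H = 1] = p^{3} = (1/2)^{3} = 1/8.
By linearity: E[X] = Σ_H E[X_H] = 15 · p^{3} = 15 · 1/8 = 15/8.
Numerically: E[X] ≈ 1.875.

E[X] = 15 · (1/2)^{3} = 15/8 ≈ 1.875.


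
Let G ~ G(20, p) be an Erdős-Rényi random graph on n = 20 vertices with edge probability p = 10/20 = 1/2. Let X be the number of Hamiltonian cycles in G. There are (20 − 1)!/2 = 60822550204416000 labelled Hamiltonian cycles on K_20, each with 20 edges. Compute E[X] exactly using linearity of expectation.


K_20 has (20 − 1)!/2 = 60822550204416000 labelled Hamiltonian cycles.
For each such Hamiltonian cycle H, let X_H = 1 if all 20 edges of H are present in G. Then P[X_H = 1] = p^{20} = (1/2)^{20} = 1/1048576.
Summing the indicators: E[X] = Σ_H E[X_H] = 60822550204416000 · p^{20} = 60822550204416000 · 1/1048576 = 1856156927625/32.
Numerically: E[X] ≈ 5.8005e+10.

E[X] = 60822550204416000 · (1/2)^{20} = 1856156927625/32 ≈ 5.8005e+10.


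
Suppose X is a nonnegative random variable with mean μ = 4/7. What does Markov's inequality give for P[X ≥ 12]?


μ = E[X] = 4/7, a = 12.
Markov: P[X ≥ 12] ≤ μ/a = (4/7)/12 = 1/21.
Numerically: ≈ 0.048.
(Since a = 12 > μ = 0.571, the bound 1/21 is < 1 and informative.)

P[X ≥ 12] ≤ 1/21 ≈ 0.048.


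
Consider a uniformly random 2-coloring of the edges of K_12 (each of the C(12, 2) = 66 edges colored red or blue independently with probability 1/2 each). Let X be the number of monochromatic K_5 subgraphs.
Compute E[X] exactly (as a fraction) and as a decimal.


Let X = Σ_S X_S over the C(12, 5) = 792 subsets S of size 5, where X_S = 1 if the K_5 on S is monochromatic.
For a fixed S, the K_5 on S has C(5, 2) = 10 edges. P[all 10 edges red] = (1/2)^10, and likewise for blue, so P[monochromatic] = 2·(1/2)^10 = 2^{1 − 10} = 1/512.
Summing: E[X] = C(12, 5) · 2^{1 − 10} = 792 · 1/512 = 99/64.
Numerically: E[X] ≈ 1.546875.

E[X] = C(12,5)·2^(1−C(5,2)) = 99/64 ≈ 1.546875.


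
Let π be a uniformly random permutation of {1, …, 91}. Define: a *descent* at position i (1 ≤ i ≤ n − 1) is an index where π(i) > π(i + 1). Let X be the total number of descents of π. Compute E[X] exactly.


Write X = Σ X_I over i = 1, …, 90, with X_I the indicator of one descent.
There are 90 indicators.
For each fixed i, the pair (π(i), π(i+1)) is a uniformly random ordered pair of distinct values from {1, …, 91}; by symmetry P[π(i) > π(i+1)] = 1/2.
By linearity: E[X] = 90 · (1/2) = (91 − 1) · (1/2) = 45 ≈ 45.0000.

E[X] = 45 = 45.0000.


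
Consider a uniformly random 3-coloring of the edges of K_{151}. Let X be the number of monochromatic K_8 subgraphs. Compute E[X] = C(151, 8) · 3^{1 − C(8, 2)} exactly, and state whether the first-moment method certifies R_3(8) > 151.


E[X] = C(151, 8) · 3^{1 − 28} = 5551321138650 · 3^{−27} = 5551321138650/7625597484987.
As a reduced fraction: E[X] = 616813459850/847288609443 ≈ 0.728.
Is E[X] < 1? YES.
Since E[X] < 1, there exists a 3-coloring of K_{151} with no monochromatic K_8; hence R_3(8) > 151.

E[X] = 616813459850/847288609443 ≈ 0.728; E[X] < 1, so R_3(8) > 151.


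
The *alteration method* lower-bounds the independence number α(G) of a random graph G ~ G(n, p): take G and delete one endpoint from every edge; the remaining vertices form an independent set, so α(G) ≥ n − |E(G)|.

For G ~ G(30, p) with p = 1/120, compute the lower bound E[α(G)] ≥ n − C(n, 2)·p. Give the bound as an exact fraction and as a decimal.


E[|E(G)|] = C(30, 2)·p = 435 · (1/120) = 29/8.
E[α(G)] ≥ n − E[|E(G)|] = 30 − 29/8 = 211/8.
Numerically: ≈ 26.3750.
(This is only a lower bound; the true E[α(G)] may be larger.)

E[α(G)] ≥ 211/8 ≈ 26.3750.


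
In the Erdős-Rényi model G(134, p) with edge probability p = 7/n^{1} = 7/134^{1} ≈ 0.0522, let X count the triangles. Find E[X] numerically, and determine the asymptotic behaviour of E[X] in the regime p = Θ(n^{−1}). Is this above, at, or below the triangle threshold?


Number of potential triangles: C(134, 3) = 392084.
Each occurs with probability p³ ≈ (0.0522)³ ≈ 1.42554e-04.
By linearity: E[X] = C(134, 3)·p³ ≈ 392084 · 1.42554e-04 ≈ 55.893.
Here α = 1, so p = 7/n is exactly at the triangle threshold p ~ 1/n. Asymptotically E[X] → c³/6 = 7³/6 = 343/6 ≈ 57.167, a bounded constant. In this regime the triangle count is asymptotically Poisson(c³/6).

E[X] ≈ 55.893; in regime p = Θ(1/n^{1}) E[X] stays bounded (at the triangle threshold p ~ 1/n).


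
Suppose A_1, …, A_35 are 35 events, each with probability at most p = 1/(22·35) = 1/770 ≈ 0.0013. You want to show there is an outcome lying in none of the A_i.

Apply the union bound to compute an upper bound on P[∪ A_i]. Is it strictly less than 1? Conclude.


Union bound: P[∪_{i=1}^{35} A_i] ≤ Σ_i P[A_i] ≤ 35·p = 35·(1/770) = 1/22.
Numerically: 1/22 ≈ 0.0455.
Is 1/22 < 1? YES.
Since P[∪ A_i] ≤ 1/22 < 1, the complement has P[∩ A_i^c] ≥ 1 − 1/22 = 21/22 > 0, so some outcome avoids every A_i.

35·p = 1/22 ≈ 0.0455; existence CERTIFIED by the union bound.


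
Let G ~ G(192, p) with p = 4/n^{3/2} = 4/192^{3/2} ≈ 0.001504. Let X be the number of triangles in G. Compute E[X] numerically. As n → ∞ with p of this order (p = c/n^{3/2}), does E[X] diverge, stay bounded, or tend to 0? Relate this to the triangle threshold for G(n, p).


Number of potential triangles: C(192, 3) = 1161280.
Each occurs with probability p³ ≈ (0.001504)³ ≈ 3.398791e-09.
By linearity: E[X] = C(192, 3)·p³ ≈ 1161280 · 3.398791e-09 ≈ 0.0039.
Since α = 3/2 > 1, p = c/n^{3/2} = o(1/n) is below the triangle threshold p ~ 1/n. Asymptotically E[X] ~ (c³/6)·n^{3(1−α)} = (4³/6)·n^{-1.5} → 0, so by Markov's inequality G has no triangles w.h.p.

E[X] ≈ 0.0039; in regime p = Θ(1/n^{3/2}) E[X] tends to 0 (below the triangle threshold p ~ 1/n).


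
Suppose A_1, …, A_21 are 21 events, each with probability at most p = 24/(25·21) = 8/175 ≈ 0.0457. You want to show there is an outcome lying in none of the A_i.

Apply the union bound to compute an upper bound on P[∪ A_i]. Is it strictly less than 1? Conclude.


Union bound: P[∪_{i=1}^{21} A_i] ≤ Σ_i P[A_i] ≤ 21·p = 21·(8/175) = 24/25.
Numerically: 24/25 ≈ 0.9600.
Is 24/25 < 1? YES.
Since P[∪ A_i] ≤ 24/25 < 1, the complement has P[∩ A_i^c] ≥ 1 − 24/25 = 1/25 > 0, so some outcome avoids every A_i.

21·p = 24/25 ≈ 0.9600; existence CERTIFIED by the union bound.


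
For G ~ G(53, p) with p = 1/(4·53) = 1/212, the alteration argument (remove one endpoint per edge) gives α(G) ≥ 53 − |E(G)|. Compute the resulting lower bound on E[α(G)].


E[|E(G)|] = C(53, 2)·p = 1378 · (1/212) = 13/2.
E[α(G)] ≥ n − E[|E(G)|] = 53 − 13/2 = 93/2.
Numerically: ≈ 46.5000.
(This is only a lower bound; the true E[α(G)] may be larger.)

E[α(G)] ≥ 93/2 ≈ 46.5000.


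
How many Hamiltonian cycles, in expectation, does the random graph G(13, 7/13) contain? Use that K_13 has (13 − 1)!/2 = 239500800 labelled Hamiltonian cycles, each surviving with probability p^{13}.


K_13 has (13 − 1)!/2 = 239500800 labelled Hamiltonian cycles.
For each such Hamiltonian cycle H, let X_H = 1 if all 13 edges of H are present in G. Then P[X_H = 1] = p^{13} = (7/13)^{13} = 96889010407/302875106592253.
By linearity of expectation: E[X] = Σ_H E[X_H] = 239500800 · p^{13} = 239500800 · 96889010407/302875106592253 = 23204995503684825600/302875106592253.
Numerically: E[X] ≈ 76616.

E[X] = 239500800 · (7/13)^{13} = 23204995503684825600/302875106592253 ≈ 76616.


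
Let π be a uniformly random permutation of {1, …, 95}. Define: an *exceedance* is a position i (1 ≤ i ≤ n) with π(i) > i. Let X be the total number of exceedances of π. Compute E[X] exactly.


Write X = Σ_{i=1}^{95} X_i, where X_i = 1_{π(i) > i}.
For each fixed i, π(i) is uniform over {1, …, 95} (marginal of a uniform permutation), so P[π(i) > i] = (n − i)/n. Summing: Σ_{i=1}^{95} (n − i)/n = (0 + 1 + … + 94)/95 = 95(95 − 1)/(2·95) = (95 − 1)/2.
Hence E[X] = Σ_{i=1}^{95} (95 − i)/95 = 47 ≈ 47.000.

E[X] = 47 = 47.000.


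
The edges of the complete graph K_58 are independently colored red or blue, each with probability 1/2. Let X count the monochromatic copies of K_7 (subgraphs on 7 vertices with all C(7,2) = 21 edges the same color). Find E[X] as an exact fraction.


Let X = Σ_S X_S over the C(58, 7) = 300674088 subsets S of size 7, where X_S = 1 if the K_7 on S is monochromatic.
For a fixed S, the K_7 on S has C(7, 2) = 21 edges. P[all 21 edges red] = (1/2)^21, and likewise for blue, so P[monochromatic] = 2·(1/2)^21 = 2^{1 − 21} = 1/1048576.
By linearity of expectation: E[X] = C(58, 7) · 2^{1 − 21} = 300674088 · 1/1048576 = 37584261/131072.
Numerically: E[X] ≈ 286.7452.

E[X] = C(58,7)·2^(1−C(7,2)) = 37584261/131072 ≈ 286.7452.


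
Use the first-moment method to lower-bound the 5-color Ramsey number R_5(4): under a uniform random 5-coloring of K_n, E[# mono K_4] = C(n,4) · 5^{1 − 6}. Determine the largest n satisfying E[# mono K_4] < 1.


We need C(n, 4) · 5^{1 − 6} < 1, i.e. C(n, 4) < 5^{6 − 1} = 3125.
Check values of n near the boundary:
  n = 17: C(17, 4) = 2380; 2380 < 3125? YES
  n = 18: C(18, 4) = 3060; 3060 < 3125? YES
  n = 19: C(19, 4) = 3876; 3876 < 3125? NO
  n = 20: C(20, 4) = 4845; 4845 < 3125? NO
The largest n with C(n, 4) < 3125 is n = 18 (where E[X] = 612/625 ≈ 0.97920). Hence R_5(4) > 18, i.e. R_5(4) ≥ 19.

Largest n = 18; hence R_5(4) > 18.


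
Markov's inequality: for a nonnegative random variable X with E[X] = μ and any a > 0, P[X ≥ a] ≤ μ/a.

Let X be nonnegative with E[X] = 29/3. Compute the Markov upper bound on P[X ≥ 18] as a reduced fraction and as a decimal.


μ = E[X] = 29/3, a = 18.
Markov: P[X ≥ 18] ≤ μ/a = (29/3)/18 = 29/54.
Numerically: ≈ 0.537037.
(Since a = 18 > μ = 9.666667, the bound 29/54 is < 1 and informative.)

P[X ≥ 18] ≤ 29/54 ≈ 0.537037.


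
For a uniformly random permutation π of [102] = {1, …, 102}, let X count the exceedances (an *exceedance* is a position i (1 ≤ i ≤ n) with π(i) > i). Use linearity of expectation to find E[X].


Write X = Σ_{i=1}^{102} X_i, where X_i = 1_{π(i) > i}.
For each fixed i, π(i) is uniform over {1, …, 102} (marginal of a uniform permutation), so P[π(i) > i] = (n − i)/n. Summing: Σ_{i=1}^{102} (n − i)/n = (0 + 1 + … + 101)/102 = 102(102 − 1)/(2·102) = (102 − 1)/2.
Hence E[X] = Σ_{i=1}^{102} (102 − i)/102 = 101/2 ≈ 50.50000.

E[X] = 101/2 = 50.50000.


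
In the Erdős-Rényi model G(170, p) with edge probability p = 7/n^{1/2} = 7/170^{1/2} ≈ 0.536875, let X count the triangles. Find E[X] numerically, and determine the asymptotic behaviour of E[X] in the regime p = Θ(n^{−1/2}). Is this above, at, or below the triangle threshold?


Number of potential triangles: C(170, 3) = 804440.
Each occurs with probability p³ ≈ (0.536875)³ ≈ 1.54746465e-01.
By linearity: E[X] = C(170, 3)·p³ ≈ 804440 · 1.54746465e-01 ≈ 124484.246624.
Since α = 1/2 < 1, p = c/n^{1/2} ≫ 1/n is above the triangle threshold p ~ 1/n. Asymptotically E[X] ~ (c³/6)·n^{3(1−α)} = (7³/6)·n^{1.5} → ∞; triangles are abundant w.h.p.

E[X] ≈ 124484.246624; in regime p = Θ(1/n^{1/2}) E[X] diverges (above the triangle threshold p ~ 1/n).


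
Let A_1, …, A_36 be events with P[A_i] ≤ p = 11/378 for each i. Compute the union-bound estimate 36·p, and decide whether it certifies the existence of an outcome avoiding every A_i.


Union bound: P[∪_{i=1}^{36} A_i] ≤ Σ_i P[A_i] ≤ 36·p = 36·(11/378) = 22/21.
Numerically: 22/21 ≈ 1.048.
Is 22/21 < 1? NO.
Since the bound 22/21 is ≥ 1, the union bound is uninformative here; it does NOT by itself certify existence.

36·p = 22/21 ≈ 1.048; existence NOT certified by the union bound.


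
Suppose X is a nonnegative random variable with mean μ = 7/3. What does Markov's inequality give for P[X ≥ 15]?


μ = E[X] = 7/3, a = 15.
Markov: P[X ≥ 15] ≤ μ/a = (7/3)/15 = 7/45.
Numerically: ≈ 0.155556.
(Since a = 15 > μ = 2.333333, the bound 7/45 is < 1 and informative.)

P[X ≥ 15] ≤ 7/45 ≈ 0.155556.


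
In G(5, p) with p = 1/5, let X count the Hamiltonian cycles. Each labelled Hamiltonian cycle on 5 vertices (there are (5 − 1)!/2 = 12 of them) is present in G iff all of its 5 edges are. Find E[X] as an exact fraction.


K_5 has (5 − 1)!/2 = 12 labelled Hamiltonian cycles.
For each such Hamiltonian cycle H, let X_H = 1 if all 5 edges of H are present in G. Then P[X_H = 1] = p^{5} = (1/5)^{5} = 1/3125.
By linearity of expectation: E[X] = Σ_H E[X_H] = 12 · p^{5} = 12 · 1/3125 = 12/3125.
Numerically: E[X] ≈ 0.00384.

E[X] = 12 · (1/5)^{5} = 12/3125 ≈ 0.00384.


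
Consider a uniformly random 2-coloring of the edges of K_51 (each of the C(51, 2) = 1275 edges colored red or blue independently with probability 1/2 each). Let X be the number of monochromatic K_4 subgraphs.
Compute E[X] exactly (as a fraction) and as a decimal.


Let X = Σ_S X_S over the C(51, 4) = 249900 subsets S of size 4, where X_S = 1 if the K_4 on S is monochromatic.
For a fixed S, the K_4 on S has C(4, 2) = 6 edges. P[all 6 edges red] = (1/2)^6, and likewise for blue, so P[monochromatic] = 2·(1/2)^6 = 2^{1 − 6} = 1/32.
By linearity: E[X] = C(51, 4) · 2^{1 − 6} = 249900 · 1/32 = 62475/8.
Numerically: E[X] ≈ 7809.37500.

E[X] = C(51,4)·2^(1−C(4,2)) = 62475/8 ≈ 7809.37500.


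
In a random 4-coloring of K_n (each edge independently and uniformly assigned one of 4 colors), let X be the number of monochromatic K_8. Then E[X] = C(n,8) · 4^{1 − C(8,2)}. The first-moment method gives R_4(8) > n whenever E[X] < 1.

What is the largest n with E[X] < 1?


We need C(n, 8) · 4^{1 − 28} < 1, i.e. C(n, 8) < 4^{28 − 1} = 18014398509481984.
Check values of n near the boundary:
  n = 406: C(406, 8) = 17082453897995850; 17082453897995850 < 18014398509481984? YES
  n = 407: C(407, 8) = 17424959239309050; 17424959239309050 < 18014398509481984? YES
  n = 408: C(408, 8) = 17773458424095231; 17773458424095231 < 18014398509481984? YES
  n = 409: C(409, 8) = 18128041135797879; 18128041135797879 < 18014398509481984? NO
  n = 410: C(410, 8) = 18488798173326195; 18488798173326195 < 18014398509481984? NO
  n = 411: C(411, 8) = 18855821462126715; 18855821462126715 < 18014398509481984? NO
The largest n with C(n, 8) < 18014398509481984 is n = 408 (where E[X] = 17773458424095231/18014398509481984 ≈ 0.986625). Hence R_4(8) > 408, i.e. R_4(8) ≥ 409.

Largest n = 408; hence R_4(8) > 408.


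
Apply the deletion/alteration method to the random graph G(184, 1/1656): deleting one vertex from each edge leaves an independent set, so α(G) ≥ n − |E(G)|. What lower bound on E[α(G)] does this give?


E[|E(G)|] = C(184, 2)·p = 16836 · (1/1656) = 61/6.
E[α(G)] ≥ n − E[|E(G)|] = 184 − 61/6 = 1043/6.
Numerically: ≈ 173.8333.
(This is only a lower bound; the true E[α(G)] may be larger.)

E[α(G)] ≥ 1043/6 ≈ 173.8333.


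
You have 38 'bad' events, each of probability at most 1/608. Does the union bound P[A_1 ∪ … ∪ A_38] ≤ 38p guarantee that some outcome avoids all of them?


Union bound: P[∪_{i=1}^{38} A_i] ≤ Σ_i P[A_i] ≤ 38·p = 38·(1/608) = 1/16.
Numerically: 1/16 ≈ 0.0625000.
Is 1/16 < 1? YES.
Since P[∪ A_i] ≤ 1/16 < 1, the complement has P[∩ A_i^c] ≥ 1 − 1/16 = 15/16 > 0, so some outcome avoids every A_i.

38·p = 1/16 ≈ 0.0625000; existence CERTIFIED by the union bound.
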